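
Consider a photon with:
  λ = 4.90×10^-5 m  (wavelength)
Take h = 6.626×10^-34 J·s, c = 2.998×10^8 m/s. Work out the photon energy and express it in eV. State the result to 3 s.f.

E is given directly by: E = hc/λ.
λ = 4.90×10^-5 m; h = 6.626×10^-34 J·s; c = 2.998×10^8 m/s.
E = 4.054×10^-21 J  (the unit combination reduces to kg·m²/s² = J)
4.054×10^-21 J × (1 eV / 1.602×10^-19 J) = 0.02530 eV

0.0253 eV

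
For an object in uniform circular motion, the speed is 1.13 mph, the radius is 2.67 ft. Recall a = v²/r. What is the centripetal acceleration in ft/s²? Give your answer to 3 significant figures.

a is given directly by: a = v²/r.
v = 1.13 mph = 0.5052 m/s; r = 2.67 ft = 0.8138 m.
a = 0.3136 m/s²
0.3136 m/s² × (1 ft/s² / 0.3048 m/s²) = 1.029 ft/s²

1.03 ft/s²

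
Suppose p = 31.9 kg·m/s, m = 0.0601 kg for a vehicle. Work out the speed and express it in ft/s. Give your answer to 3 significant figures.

Rearranging: v = p/m.
p = 31.9 kg·m/s; m = 0.0601 kg.
v = 530.8 m/s
530.8 m/s × (1 ft/s / 0.3048 m/s) = 1741 ft/s

1740 ft/s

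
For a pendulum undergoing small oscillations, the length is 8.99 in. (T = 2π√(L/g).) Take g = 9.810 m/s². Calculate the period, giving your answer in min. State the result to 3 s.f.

0.0160 min

T is given directly by: T = 2π√(L/g).
L = 8.99 in = 0.2283 m; g = 9.810 m/s².
T = 0.9586 s
0.9586 s × (1 min / 60.00 s) = 0.01598 min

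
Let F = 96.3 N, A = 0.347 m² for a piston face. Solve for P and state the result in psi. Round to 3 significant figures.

Directly: P = F/A.
F = 96.3 N; A = 0.347 m².
P = 277.5 Pa  (the unit combination reduces to kg/(m·s²) = Pa)
277.5 Pa × (1 psi / 6895 Pa) = 0.04025 psi

0.0403 psi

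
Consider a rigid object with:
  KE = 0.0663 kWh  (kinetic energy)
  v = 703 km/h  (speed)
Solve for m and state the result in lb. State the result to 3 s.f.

27.6 lb

Rearranging: m = 2·KE/v².
KE = 0.0663 kWh = 2.387×10^5 J; v = 703 km/h = 195.3 m/s.
m = 12.52 kg
12.52 kg × (1 lb / 0.4536 kg) = 27.60 lb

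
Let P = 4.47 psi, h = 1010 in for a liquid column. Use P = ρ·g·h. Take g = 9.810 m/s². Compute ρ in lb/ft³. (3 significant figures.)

7.65 lb/ft³

Solving P = ρ·g·h for ρ: ρ = P/(g·h).
P = 4.47 psi = 30820 Pa; h = 1010 in = 25.65 m; g = 9.810 m/s².
ρ = 122.5 kg/m³
122.5 kg/m³ × (1 lb/ft³ / 16.02 kg/m³) = 7.645 lb/ft³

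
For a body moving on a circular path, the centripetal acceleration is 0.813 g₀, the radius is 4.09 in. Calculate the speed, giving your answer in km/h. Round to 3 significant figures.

3.28 km/h

Solving a = v²/r for v: v = √(a·r).
a = 0.813 g₀ = 7.973 m/s²; r = 4.09 in = 0.1039 m.
v = 0.9101 m/s
0.9101 m/s × (1 km/h / 0.2778 m/s) = 3.276 km/h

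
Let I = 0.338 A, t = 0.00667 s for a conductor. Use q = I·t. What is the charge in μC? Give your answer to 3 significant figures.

Directly: q = It.
I = 0.338 A; t = 0.00667 s.
q = 0.002254 C
0.002254 C × (1 μC / 1.000×10^-6 C) = 2254 μC

2250 μC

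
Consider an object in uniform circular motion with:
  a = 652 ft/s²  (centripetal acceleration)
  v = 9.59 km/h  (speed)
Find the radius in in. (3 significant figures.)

Solving a = v²/r for r: r = v²/a.
a = 652 ft/s² = 198.7 m/s²; v = 9.59 km/h = 2.664 m/s.
r = 0.03571 m
0.03571 m × (1 in / 0.02540 m) = 1.406 in

1.41 in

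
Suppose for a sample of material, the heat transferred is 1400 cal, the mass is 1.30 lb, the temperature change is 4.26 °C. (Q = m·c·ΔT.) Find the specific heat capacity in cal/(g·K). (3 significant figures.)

Rearranging Q = m·c·ΔT for c: c = Q/(m·ΔT).
Q = 1400 cal = 5858 J; m = 1.30 lb = 0.5897 kg; ΔT = 4.26 °C = 4.260 K.
c = 2332 J/(kg·K)
2332 J/(kg·K) × (1 cal/(g·K) / 4184 J/(kg·K)) = 0.5573 cal/(g·K)

0.557 cal/(g·K)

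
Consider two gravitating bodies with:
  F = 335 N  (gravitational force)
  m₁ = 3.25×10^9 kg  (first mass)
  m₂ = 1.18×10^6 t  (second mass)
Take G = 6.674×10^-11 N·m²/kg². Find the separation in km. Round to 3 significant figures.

0.874 km

Rearranging: r = √(G·m₁m₂/F).
F = 335 N; m₁ = 3.25×10^9 kg; m₂ = 1.18×10^6 t = 1.180×10^9 kg; G = 6.674×10^-11 N·m²/kg².
r = 874.1 m
874.1 m × (1 km / 1000 m) = 0.8741 km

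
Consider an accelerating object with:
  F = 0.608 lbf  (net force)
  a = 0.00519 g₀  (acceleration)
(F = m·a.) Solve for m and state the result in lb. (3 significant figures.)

117 lb

From Newton's second law: m = F/a.
F = 0.608 lbf = 2.705 N; a = 0.00519 g₀ = 0.05090 m/s².
m = 53.14 kg
53.14 kg × (1 lb / 0.4536 kg) = 117.1 lb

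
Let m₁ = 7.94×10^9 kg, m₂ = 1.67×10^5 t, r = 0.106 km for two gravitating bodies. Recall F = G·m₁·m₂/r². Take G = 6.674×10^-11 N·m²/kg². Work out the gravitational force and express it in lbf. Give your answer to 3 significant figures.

1770 lbf

From Newton's law of gravitation: F = Gm₁m₂/r².
m₁ = 7.94×10^9 kg; m₂ = 1.67×10^5 t = 1.670×10^8 kg; r = 0.106 km = 106.0 m; G = 6.674×10^-11 N·m²/kg².
F = 7876 N
7876 N × (1 lbf / 4.448 N) = 1771 lbf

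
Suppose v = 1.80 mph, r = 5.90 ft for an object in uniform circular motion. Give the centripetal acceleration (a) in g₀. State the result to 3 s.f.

0.0367 g₀

Directly: a = v²/r.
v = 1.80 mph = 0.8047 m/s; r = 5.90 ft = 1.798 m.
a = 0.3601 m/s²
0.3601 m/s² × (1 g₀ / 9.807 m/s²) = 0.03672 g₀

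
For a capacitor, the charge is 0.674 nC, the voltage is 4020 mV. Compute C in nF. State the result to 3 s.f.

0.168 nF

C is given directly by: C = Q/V.
Q = 0.674 nC = 6.740×10^-10 C; V = 4020 mV = 4.020 V.
C = 1.677×10^-10 F
1.677×10^-10 F × (1 nF / 1.000×10^-9 F) = 0.1677 nF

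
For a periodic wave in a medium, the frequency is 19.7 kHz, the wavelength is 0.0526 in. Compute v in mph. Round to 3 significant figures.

58.9 mph

v is given directly by: v = fλ.
f = 19.7 kHz = 19700 Hz; λ = 0.0526 in = 0.001336 m.
v = 26.32 m/s
26.32 m/s × (1 mph / 0.4470 m/s) = 58.88 mph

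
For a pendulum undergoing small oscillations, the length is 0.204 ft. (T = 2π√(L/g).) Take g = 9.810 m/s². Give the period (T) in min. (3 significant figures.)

0.00834 min

T is given directly by: T = 2π√(L/g).
L = 0.204 ft = 0.06218 m; g = 9.810 m/s².
T = 0.5002 s
0.5002 s × (1 min / 60.00 s) = 0.008337 min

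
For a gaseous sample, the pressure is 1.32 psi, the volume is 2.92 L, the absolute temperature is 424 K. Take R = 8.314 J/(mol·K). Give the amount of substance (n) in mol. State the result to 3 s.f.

0.00754 mol

Solving PV = nRT for n: n = PV/(RT).
P = 1.32 psi = 9101 Pa; V = 2.92 L = 0.002920 m³; T = 424 K; R = 8.314 J/(mol·K).
n = 0.007539 mol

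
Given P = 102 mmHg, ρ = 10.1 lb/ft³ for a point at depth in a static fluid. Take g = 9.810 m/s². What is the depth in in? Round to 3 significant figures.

337 in

Solving P = ρ·g·h for h: h = P/(ρ·g).
P = 102 mmHg = 13599 Pa; ρ = 10.1 lb/ft³ = 161.8 kg/m³; g = 9.810 m/s².
h = 8.568 m
8.568 m × (1 in / 0.02540 m) = 337.3 in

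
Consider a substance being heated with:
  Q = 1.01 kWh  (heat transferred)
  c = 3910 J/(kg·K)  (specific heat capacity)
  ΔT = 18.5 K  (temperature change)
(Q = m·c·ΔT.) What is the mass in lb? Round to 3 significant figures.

111 lb

Rearranging Q = m·c·ΔT for m: m = Q/(c·ΔT).
Q = 1.01 kWh = 3.636×10^6 J; c = 3910 J/(kg·K); ΔT = 18.5 K.
m = 50.27 kg
50.27 kg × (1 lb / 0.4536 kg) = 110.8 lb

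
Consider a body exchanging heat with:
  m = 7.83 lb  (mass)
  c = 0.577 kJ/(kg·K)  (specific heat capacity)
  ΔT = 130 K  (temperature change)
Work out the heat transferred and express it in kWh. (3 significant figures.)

Directly: Q = mcΔT.
m = 7.83 lb = 3.552 kg; c = 0.577 kJ/(kg·K) = 577.0 J/(kg·K); ΔT = 130 K.
Q = 2.664×10^5 J
2.664×10^5 J × (1 kWh / 3.600×10^6 J) = 0.07400 kWh

0.0740 kWh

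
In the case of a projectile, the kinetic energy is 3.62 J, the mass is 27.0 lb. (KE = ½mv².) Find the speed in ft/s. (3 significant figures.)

Rearranging: v = √(2·KE/m).
KE = 3.62 J; m = 27.0 lb = 12.25 kg.
v = 0.7689 m/s
0.7689 m/s × (1 ft/s / 0.3048 m/s) = 2.523 ft/s

2.52 ft/s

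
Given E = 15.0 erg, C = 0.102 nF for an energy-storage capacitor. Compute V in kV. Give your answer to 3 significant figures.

Rearranging E = ½C·V² for V: V = √(2E/C).
E = 15.0 erg = 1.500×10^-6 J; C = 0.102 nF = 1.020×10^-10 F.
V = 171.5 V  (the unit combination reduces to kg·m²/(A·s³) = V)
171.5 V × (1 kV / 1000 V) = 0.1715 kV

0.171 kV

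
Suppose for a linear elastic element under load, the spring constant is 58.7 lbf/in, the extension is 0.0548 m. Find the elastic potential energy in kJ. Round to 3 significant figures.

U is given directly by: U = ½kx².
k = 58.7 lbf/in = 10280 N/m; x = 0.0548 m.
U = 15.44 J
15.44 J × (1 kJ / 1000 J) = 0.01544 kJ

0.0154 kJ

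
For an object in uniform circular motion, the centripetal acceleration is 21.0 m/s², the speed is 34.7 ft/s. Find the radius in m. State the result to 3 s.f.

5.33 m

Solving a = v²/r for r: r = v²/a.
a = 21.0 m/s²; v = 34.7 ft/s = 10.58 m/s.
r = 5.327 m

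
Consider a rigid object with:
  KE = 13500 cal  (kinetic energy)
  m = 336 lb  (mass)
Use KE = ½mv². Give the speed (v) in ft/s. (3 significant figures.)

Rearranging: v = √(2·KE/m).
KE = 13500 cal = 56484 J; m = 336 lb = 152.4 kg.
v = 27.23 m/s
27.23 m/s × (1 ft/s / 0.3048 m/s) = 89.32 ft/s

89.3 ft/s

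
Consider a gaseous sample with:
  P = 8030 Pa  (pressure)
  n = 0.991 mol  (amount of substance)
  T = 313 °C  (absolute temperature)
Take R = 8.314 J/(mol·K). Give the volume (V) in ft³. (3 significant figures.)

21.2 ft³

Rearranging: V = nRT/P.
P = 8030 Pa; n = 0.991 mol; T = 313 °C = 586.1 K; R = 8.314 J/(mol·K).
V = 0.6014 m³
0.6014 m³ × (1 ft³ / 0.02832 m³) = 21.24 ft³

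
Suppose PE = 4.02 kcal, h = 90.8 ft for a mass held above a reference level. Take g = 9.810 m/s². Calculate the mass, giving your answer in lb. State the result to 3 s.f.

137 lb

Solving PE = m·g·h for m: m = PE/(g·h).
PE = 4.02 kcal = 16820 J; h = 90.8 ft = 27.68 m; g = 9.810 m/s².
m = 61.95 kg
61.95 kg × (1 lb / 0.4536 kg) = 136.6 lb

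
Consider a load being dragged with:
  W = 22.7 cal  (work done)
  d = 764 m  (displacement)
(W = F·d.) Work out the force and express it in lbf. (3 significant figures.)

Rearranging: F = W/d.
W = 22.7 cal = 94.98 J; d = 764 m.
F = 0.1243 N
0.1243 N × (1 lbf / 4.448 N) = 0.02795 lbf

0.0279 lbf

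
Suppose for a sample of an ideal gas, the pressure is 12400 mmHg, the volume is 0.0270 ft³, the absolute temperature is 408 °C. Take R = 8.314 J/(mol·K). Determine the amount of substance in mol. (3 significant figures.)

Rearranging: n = PV/(RT).
P = 12400 mmHg = 1.653×10^6 Pa; V = 0.0270 ft³ = 7.646×10^-4 m³; T = 408 °C = 681.1 K; R = 8.314 J/(mol·K).
n = 0.2232 mol

0.223 mol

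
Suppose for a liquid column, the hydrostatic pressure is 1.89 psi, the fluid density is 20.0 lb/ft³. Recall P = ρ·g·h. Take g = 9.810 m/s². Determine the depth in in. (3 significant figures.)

Solving P = ρ·g·h for h: h = P/(ρ·g).
P = 1.89 psi = 13031 Pa; ρ = 20.0 lb/ft³ = 320.4 kg/m³; g = 9.810 m/s².
h = 4.146 m
4.146 m × (1 in / 0.02540 m) = 163.2 in

163 in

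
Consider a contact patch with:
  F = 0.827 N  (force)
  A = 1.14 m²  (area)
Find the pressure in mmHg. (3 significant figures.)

Directly: P = F/A.
F = 0.827 N; A = 1.14 m².
P = 0.7254 Pa
0.7254 Pa × (1 mmHg / 133.3 Pa) = 0.005441 mmHg

0.00544 mmHg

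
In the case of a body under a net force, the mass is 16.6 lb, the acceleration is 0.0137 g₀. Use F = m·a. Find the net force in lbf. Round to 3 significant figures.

0.227 lbf

Directly: F = m·a.
m = 16.6 lb = 7.530 kg; a = 0.0137 g₀ = 0.1344 m/s².
F = 1.012 N  (the unit combination reduces to kg·m/s² = N)
1.012 N × (1 lbf / 4.448 N) = 0.2274 lbf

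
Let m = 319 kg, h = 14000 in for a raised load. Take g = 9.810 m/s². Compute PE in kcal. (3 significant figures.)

266 kcal

PE is given directly by: PE = mgh.
m = 319 kg; h = 14000 in = 355.6 m; g = 9.810 m/s².
PE = 1.113×10^6 J  (the unit combination reduces to kg·m²/s² = J)
1.113×10^6 J × (1 kcal / 4184 J) = 266.0 kcal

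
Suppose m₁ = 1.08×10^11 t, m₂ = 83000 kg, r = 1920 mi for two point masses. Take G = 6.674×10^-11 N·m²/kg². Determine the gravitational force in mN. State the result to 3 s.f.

0.0627 mN

From Newton's law of gravitation: F = Gm₁m₂/r².
m₁ = 1.08×10^11 t = 1.080×10^14 kg; m₂ = 83000 kg; r = 1920 mi = 3.090×10^6 m; G = 6.674×10^-11 N·m²/kg².
F = 6.266×10^-5 N
6.266×10^-5 N × (1 mN / 0.001000 N) = 0.06266 mN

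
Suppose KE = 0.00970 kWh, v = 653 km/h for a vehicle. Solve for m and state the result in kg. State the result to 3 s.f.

2.12 kg

Rearranging KE = ½mv² for m: m = 2·KE/v².
KE = 0.00970 kWh = 34920 J; v = 653 km/h = 181.4 m/s.
m = 2.123 kg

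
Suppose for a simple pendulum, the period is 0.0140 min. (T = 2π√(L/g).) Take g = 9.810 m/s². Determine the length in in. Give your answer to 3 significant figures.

6.90 in

Rearranging T = 2π√(L/g) for L: L = g·(T/2π)².
T = 0.0140 min = 0.8400 s; g = 9.810 m/s².
L = 0.1753 m
0.1753 m × (1 in / 0.02540 m) = 6.903 in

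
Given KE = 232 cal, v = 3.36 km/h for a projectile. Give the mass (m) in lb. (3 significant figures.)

Solving KE = ½mv² for m: m = 2·KE/v².
KE = 232 cal = 970.7 J; v = 3.36 km/h = 0.9333 m/s.
m = 2229 kg
2229 kg × (1 lb / 0.4536 kg) = 4913 lb

4910 lb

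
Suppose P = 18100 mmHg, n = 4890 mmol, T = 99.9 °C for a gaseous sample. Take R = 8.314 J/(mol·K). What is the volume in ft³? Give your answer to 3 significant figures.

From the ideal-gas law: V = nRT/P.
P = 18100 mmHg = 2.413×10^6 Pa; n = 4890 mmol = 4.890 mol; T = 99.9 °C = 373.0 K; R = 8.314 J/(mol·K).
V = 0.006285 m³
0.006285 m³ × (1 ft³ / 0.02832 m³) = 0.2220 ft³

0.222 ft³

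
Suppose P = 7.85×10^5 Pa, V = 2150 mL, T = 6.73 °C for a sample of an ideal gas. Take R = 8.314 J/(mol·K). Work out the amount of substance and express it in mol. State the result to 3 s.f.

0.725 mol

Rearranging: n = PV/(RT).
P = 7.85×10^5 Pa; V = 2150 mL = 0.002150 m³; T = 6.73 °C = 279.9 K; R = 8.314 J/(mol·K).
n = 0.7253 mol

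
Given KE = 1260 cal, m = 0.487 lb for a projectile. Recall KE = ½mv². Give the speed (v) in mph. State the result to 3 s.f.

Rearranging KE = ½mv² for v: v = √(2·KE/m).
KE = 1260 cal = 5272 J; m = 0.487 lb = 0.2209 kg.
v = 218.5 m/s
218.5 m/s × (1 mph / 0.4470 m/s) = 488.7 mph

489 mph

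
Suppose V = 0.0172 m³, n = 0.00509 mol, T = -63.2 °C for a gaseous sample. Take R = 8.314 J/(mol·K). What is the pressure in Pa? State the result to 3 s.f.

From the ideal-gas law: P = nRT/V.
V = 0.0172 m³; n = 0.00509 mol; T = -63.2 °C = 209.9 K; R = 8.314 J/(mol·K).
P = 516.6 Pa

517 Pa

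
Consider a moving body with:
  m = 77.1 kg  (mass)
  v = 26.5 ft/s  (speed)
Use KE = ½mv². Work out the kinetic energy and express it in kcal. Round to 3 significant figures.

KE is given directly by: KE = ½mv².
m = 77.1 kg; v = 26.5 ft/s = 8.077 m/s.
KE = 2515 J
2515 J × (1 kcal / 4184 J) = 0.6011 kcal

0.601 kcal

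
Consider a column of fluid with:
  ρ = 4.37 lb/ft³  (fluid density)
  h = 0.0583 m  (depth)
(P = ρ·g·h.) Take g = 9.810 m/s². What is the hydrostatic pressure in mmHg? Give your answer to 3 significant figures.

Directly: P = ρgh.
ρ = 4.37 lb/ft³ = 70.00 kg/m³; h = 0.0583 m; g = 9.810 m/s².
P = 40.04 Pa
40.04 Pa × (1 mmHg / 133.3 Pa) = 0.3003 mmHg

0.300 mmHg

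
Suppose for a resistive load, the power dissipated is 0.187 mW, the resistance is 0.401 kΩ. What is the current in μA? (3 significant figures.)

683 μA

Rearranging: I = √(P/R).
P = 0.187 mW = 1.870×10^-4 W; R = 0.401 kΩ = 401.0 Ω.
I = 6.829×10^-4 A
6.829×10^-4 A × (1 μA / 1.000×10^-6 A) = 682.9 μA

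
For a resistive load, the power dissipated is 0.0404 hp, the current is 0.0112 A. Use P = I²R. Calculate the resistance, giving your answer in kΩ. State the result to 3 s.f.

Rearranging: R = P/I².
P = 0.0404 hp = 30.13 W; I = 0.0112 A.
R = 2.402×10^5 Ω
2.402×10^5 Ω × (1 kΩ / 1000 Ω) = 240.2 kΩ

240 kΩ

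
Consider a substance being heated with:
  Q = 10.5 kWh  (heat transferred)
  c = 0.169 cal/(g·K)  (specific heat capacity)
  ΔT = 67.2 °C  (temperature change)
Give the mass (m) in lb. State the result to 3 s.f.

1750 lb

Solving Q = m·c·ΔT for m: m = Q/(c·ΔT).
Q = 10.5 kWh = 3.780×10^7 J; c = 0.169 cal/(g·K) = 707.1 J/(kg·K); ΔT = 67.2 °C = 67.20 K.
m = 795.5 kg
795.5 kg × (1 lb / 0.4536 kg) = 1754 lb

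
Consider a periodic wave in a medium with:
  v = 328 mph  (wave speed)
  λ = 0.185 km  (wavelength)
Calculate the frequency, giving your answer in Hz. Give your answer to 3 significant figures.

Rearranging v = f·λ for f: f = v/λ.
v = 328 mph = 146.6 m/s; λ = 0.185 km = 185.0 m.
f = 0.7926 Hz

0.793 Hz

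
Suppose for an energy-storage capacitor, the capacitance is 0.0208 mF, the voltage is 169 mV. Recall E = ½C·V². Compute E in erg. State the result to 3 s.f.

E is given directly by: E = ½CV².
C = 0.0208 mF = 2.080×10^-5 F; V = 169 mV = 0.1690 V.
E = 2.970×10^-7 J
2.970×10^-7 J × (1 erg / 1.000×10^-7 J) = 2.970 erg

2.97 erg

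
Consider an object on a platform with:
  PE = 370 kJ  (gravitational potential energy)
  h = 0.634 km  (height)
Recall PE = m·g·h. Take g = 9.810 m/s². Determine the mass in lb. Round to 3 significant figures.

131 lb

Solving PE = m·g·h for m: m = PE/(g·h).
PE = 370 kJ = 3.700×10^5 J; h = 0.634 km = 634.0 m; g = 9.810 m/s².
m = 59.49 kg
59.49 kg × (1 lb / 0.4536 kg) = 131.2 lb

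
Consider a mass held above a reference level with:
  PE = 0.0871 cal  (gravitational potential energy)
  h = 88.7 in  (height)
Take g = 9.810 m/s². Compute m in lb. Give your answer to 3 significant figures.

Rearranging PE = m·g·h for m: m = PE/(g·h).
PE = 0.0871 cal = 0.3644 J; h = 88.7 in = 2.253 m; g = 9.810 m/s².
m = 0.01649 kg
0.01649 kg × (1 lb / 0.4536 kg) = 0.03635 lb

0.0364 lb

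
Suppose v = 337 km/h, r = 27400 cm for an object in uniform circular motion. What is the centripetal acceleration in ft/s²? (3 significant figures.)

105 ft/s²

Directly: a = v²/r.
v = 337 km/h = 93.61 m/s; r = 27400 cm = 274.0 m.
a = 31.98 m/s²
31.98 m/s² × (1 ft/s² / 0.3048 m/s²) = 104.9 ft/s²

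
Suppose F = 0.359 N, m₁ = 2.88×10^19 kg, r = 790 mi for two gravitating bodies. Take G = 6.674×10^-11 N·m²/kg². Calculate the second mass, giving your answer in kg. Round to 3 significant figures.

302 kg

Rearranging F = G·m₁·m₂/r² for m₂: m₂ = F·r²/(G·m₁).
F = 0.359 N; m₁ = 2.88×10^19 kg; r = 790 mi = 1.271×10^6 m; G = 6.674×10^-11 N·m²/kg².
m₂ = 301.9 kg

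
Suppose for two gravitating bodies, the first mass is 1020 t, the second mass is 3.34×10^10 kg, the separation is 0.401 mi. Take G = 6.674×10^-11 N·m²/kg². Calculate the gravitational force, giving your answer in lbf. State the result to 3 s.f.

From Newton's law of gravitation: F = Gm₁m₂/r².
m₁ = 1020 t = 1.020×10^6 kg; m₂ = 3.34×10^10 kg; r = 0.401 mi = 645.3 m; G = 6.674×10^-11 N·m²/kg².
F = 5.459 N
5.459 N × (1 lbf / 4.448 N) = 1.227 lbf

1.23 lbf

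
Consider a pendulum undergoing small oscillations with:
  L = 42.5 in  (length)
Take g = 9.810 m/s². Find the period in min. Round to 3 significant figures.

0.0347 min

Directly: T = 2π√(L/g).
L = 42.5 in = 1.079 m; g = 9.810 m/s².
T = 2.084 s
2.084 s × (1 min / 60.00 s) = 0.03474 min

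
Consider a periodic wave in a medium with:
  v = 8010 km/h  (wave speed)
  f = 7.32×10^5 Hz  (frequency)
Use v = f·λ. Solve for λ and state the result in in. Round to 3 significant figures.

Rearranging v = f·λ for λ: λ = v/f.
v = 8010 km/h = 2225 m/s; f = 7.32×10^5 Hz.
λ = 0.003040 m
0.003040 m × (1 in / 0.02540 m) = 0.1197 in

0.120 in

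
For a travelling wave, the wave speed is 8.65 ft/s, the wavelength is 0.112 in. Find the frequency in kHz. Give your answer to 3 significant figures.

0.927 kHz

Rearranging v = f·λ for f: f = v/λ.
v = 8.65 ft/s = 2.637 m/s; λ = 0.112 in = 0.002845 m.
f = 926.8 Hz
926.8 Hz × (1 kHz / 1000 Hz) = 0.9268 kHz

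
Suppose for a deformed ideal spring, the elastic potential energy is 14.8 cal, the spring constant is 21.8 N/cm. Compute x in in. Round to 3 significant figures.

Solving U = ½k·x² for x: x = √(2U/k).
U = 14.8 cal = 61.92 J; k = 21.8 N/cm = 2180 N/m.
x = 0.2383 m
0.2383 m × (1 in / 0.02540 m) = 9.384 in

9.38 in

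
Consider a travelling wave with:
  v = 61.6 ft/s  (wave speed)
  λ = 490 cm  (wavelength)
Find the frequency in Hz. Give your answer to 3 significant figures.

Rearranging: f = v/λ.
v = 61.6 ft/s = 18.78 m/s; λ = 490 cm = 4.900 m.
f = 3.832 Hz

3.83 Hz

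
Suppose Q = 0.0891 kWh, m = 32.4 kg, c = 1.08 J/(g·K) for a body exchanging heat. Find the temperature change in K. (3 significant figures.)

9.17 K

Solving Q = m·c·ΔT for ΔT: ΔT = Q/(m·c).
Q = 0.0891 kWh = 3.208×10^5 J; m = 32.4 kg; c = 1.08 J/(g·K) = 1080 J/(kg·K).
ΔT = 9.167 K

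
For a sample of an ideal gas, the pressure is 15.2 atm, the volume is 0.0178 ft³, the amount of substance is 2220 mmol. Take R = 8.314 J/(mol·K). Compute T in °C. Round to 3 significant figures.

-231 °C

From the ideal-gas law: T = PV/(nR).
P = 15.2 atm = 1.540×10^6 Pa; V = 0.0178 ft³ = 5.040×10^-4 m³; n = 2220 mmol = 2.220 mol; R = 8.314 J/(mol·K).
T = 42.06 K
42.06 K − 273.15 = -231.1 °C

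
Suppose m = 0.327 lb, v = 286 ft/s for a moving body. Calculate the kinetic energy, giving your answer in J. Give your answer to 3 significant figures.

564 J

Directly: KE = ½mv².
m = 0.327 lb = 0.1483 kg; v = 286 ft/s = 87.17 m/s.
KE = 563.6 J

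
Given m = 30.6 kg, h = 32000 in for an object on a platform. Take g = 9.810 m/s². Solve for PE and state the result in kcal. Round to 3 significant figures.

Directly: PE = mgh.
m = 30.6 kg; h = 32000 in = 812.8 m; g = 9.810 m/s².
PE = 2.440×10^5 J
2.440×10^5 J × (1 kcal / 4184 J) = 58.32 kcal

58.3 kcal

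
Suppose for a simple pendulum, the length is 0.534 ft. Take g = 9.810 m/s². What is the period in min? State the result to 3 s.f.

Directly: T = 2π√(L/g).
L = 0.534 ft = 0.1628 m; g = 9.810 m/s².
T = 0.8093 s
0.8093 s × (1 min / 60.00 s) = 0.01349 min

0.0135 min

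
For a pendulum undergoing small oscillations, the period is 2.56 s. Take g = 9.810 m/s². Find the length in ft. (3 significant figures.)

Rearranging: L = g·(T/2π)².
T = 2.56 s; g = 9.810 m/s².
L = 1.629 m
1.629 m × (1 ft / 0.3048 m) = 5.343 ft

5.34 ft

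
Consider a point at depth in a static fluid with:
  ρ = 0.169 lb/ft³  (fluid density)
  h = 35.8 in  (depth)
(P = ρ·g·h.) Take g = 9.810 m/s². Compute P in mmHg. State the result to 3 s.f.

0.181 mmHg

Directly: P = ρgh.
ρ = 0.169 lb/ft³ = 2.707 kg/m³; h = 35.8 in = 0.9093 m; g = 9.810 m/s².
P = 24.15 Pa  (the unit combination reduces to kg/(m·s²) = Pa)
24.15 Pa × (1 mmHg / 133.3 Pa) = 0.1811 mmHg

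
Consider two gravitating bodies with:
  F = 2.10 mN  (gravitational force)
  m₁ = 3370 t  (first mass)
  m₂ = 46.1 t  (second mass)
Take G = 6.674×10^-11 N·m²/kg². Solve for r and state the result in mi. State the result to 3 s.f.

0.0437 mi

From Newton's law of gravitation: r = √(G·m₁m₂/F).
F = 2.10 mN = 0.002100 N; m₁ = 3370 t = 3.370×10^6 kg; m₂ = 46.1 t = 46100 kg; G = 6.674×10^-11 N·m²/kg².
r = 70.27 m
70.27 m × (1 mi / 1609 m) = 0.04366 mi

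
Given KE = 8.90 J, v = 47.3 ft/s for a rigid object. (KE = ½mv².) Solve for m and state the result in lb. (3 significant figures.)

Solving KE = ½mv² for m: m = 2·KE/v².
KE = 8.90 J; v = 47.3 ft/s = 14.42 m/s.
m = 0.08564 kg
0.08564 kg × (1 lb / 0.4536 kg) = 0.1888 lb

0.189 lb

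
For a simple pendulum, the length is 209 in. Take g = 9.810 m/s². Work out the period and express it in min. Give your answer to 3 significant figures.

Directly: T = 2π√(L/g).
L = 209 in = 5.309 m; g = 9.810 m/s².
T = 4.622 s
4.622 s × (1 min / 60.00 s) = 0.07703 min

0.0770 min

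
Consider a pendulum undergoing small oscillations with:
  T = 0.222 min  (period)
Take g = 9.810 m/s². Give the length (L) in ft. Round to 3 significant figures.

145 ft

Solving T = 2π√(L/g) for L: L = g·(T/2π)².
T = 0.222 min = 13.32 s; g = 9.810 m/s².
L = 44.09 m
44.09 m × (1 ft / 0.3048 m) = 144.6 ft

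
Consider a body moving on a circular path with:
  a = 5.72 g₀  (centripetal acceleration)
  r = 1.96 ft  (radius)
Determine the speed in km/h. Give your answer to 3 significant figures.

Rearranging a = v²/r for v: v = √(a·r).
a = 5.72 g₀ = 56.09 m/s²; r = 1.96 ft = 0.5974 m.
v = 5.789 m/s
5.789 m/s × (1 km/h / 0.2778 m/s) = 20.84 km/h

20.8 km/h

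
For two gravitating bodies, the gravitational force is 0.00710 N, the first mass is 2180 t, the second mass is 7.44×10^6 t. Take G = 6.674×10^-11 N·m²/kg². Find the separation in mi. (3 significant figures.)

From Newton's law of gravitation: r = √(G·m₁m₂/F).
F = 0.00710 N; m₁ = 2180 t = 2.180×10^6 kg; m₂ = 7.44×10^6 t = 7.440×10^9 kg; G = 6.674×10^-11 N·m²/kg².
r = 12347 m
12347 m × (1 mi / 1609 m) = 7.672 mi

7.67 mi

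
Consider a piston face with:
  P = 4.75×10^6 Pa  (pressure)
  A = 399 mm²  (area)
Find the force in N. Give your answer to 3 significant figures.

Solving P = F/A for F: F = P·A.
P = 4.75×10^6 Pa; A = 399 mm² = 3.990×10^-4 m².
F = 1895 N  (the unit combination reduces to kg·m/s² = N)

1900 N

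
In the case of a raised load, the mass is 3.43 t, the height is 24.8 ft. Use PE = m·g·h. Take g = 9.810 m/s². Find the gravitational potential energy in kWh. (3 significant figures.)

PE is given directly by: PE = mgh.
m = 3.43 t = 3430 kg; h = 24.8 ft = 7.559 m; g = 9.810 m/s².
PE = 2.543×10^5 J
2.543×10^5 J × (1 kWh / 3.600×10^6 J) = 0.07065 kWh

0.0707 kWh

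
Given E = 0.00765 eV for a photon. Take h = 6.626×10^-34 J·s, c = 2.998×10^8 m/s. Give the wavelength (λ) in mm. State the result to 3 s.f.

0.162 mm

Solving E = h·c/λ for λ: λ = hc/E.
E = 0.00765 eV = 1.226×10^-21 J; h = 6.626×10^-34 J·s; c = 2.998×10^8 m/s.
λ = 1.621×10^-4 m
1.621×10^-4 m × (1 mm / 0.001000 m) = 0.1621 mm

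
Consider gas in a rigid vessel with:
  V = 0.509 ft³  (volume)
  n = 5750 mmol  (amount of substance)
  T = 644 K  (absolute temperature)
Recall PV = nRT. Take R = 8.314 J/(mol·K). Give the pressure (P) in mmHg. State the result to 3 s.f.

16000 mmHg

From the ideal-gas law: P = nRT/V.
V = 0.509 ft³ = 0.01441 m³; n = 5750 mmol = 5.750 mol; T = 644 K; R = 8.314 J/(mol·K).
P = 2.136×10^6 Pa
2.136×10^6 Pa × (1 mmHg / 133.3 Pa) = 16021 mmHg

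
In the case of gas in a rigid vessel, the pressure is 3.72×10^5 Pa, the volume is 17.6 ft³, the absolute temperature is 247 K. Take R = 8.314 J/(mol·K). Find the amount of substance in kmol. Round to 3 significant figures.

0.0903 kmol

Rearranging PV = nRT for n: n = PV/(RT).
P = 3.72×10^5 Pa; V = 17.6 ft³ = 0.4984 m³; T = 247 K; R = 8.314 J/(mol·K).
n = 90.28 mol
90.28 mol × (1 kmol / 1000 mol) = 0.09028 kmol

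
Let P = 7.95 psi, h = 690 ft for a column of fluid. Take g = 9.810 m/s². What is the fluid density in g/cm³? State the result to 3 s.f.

0.0266 g/cm³

Solving P = ρ·g·h for ρ: ρ = P/(g·h).
P = 7.95 psi = 54813 Pa; h = 690 ft = 210.3 m; g = 9.810 m/s².
ρ = 26.57 kg/m³
26.57 kg/m³ × (1 g/cm³ / 1000 kg/m³) = 0.02657 g/cm³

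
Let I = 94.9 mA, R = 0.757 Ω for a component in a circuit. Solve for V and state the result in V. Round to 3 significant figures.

V is given directly by: V = IR.
I = 94.9 mA = 0.09490 A; R = 0.757 Ω.
V = 0.07184 V

0.0718 V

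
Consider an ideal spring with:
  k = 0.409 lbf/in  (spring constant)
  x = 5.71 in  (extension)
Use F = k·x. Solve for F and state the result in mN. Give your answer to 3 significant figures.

10400 mN

From Hooke's law: F = kx.
k = 0.409 lbf/in = 71.63 N/m; x = 5.71 in = 0.1450 m.
F = 10.39 N
10.39 N × (1 mN / 0.001000 N) = 10388 mN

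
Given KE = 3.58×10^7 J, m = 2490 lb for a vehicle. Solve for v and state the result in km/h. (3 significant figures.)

906 km/h

Rearranging: v = √(2·KE/m).
KE = 3.58×10^7 J; m = 2490 lb = 1129 kg.
v = 251.8 m/s
251.8 m/s × (1 km/h / 0.2778 m/s) = 906.4 km/h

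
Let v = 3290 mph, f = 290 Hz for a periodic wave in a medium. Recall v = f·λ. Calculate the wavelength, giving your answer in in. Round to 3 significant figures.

Solving v = f·λ for λ: λ = v/f.
v = 3290 mph = 1471 m/s; f = 290 Hz.
λ = 5.072 m
5.072 m × (1 in / 0.02540 m) = 199.7 in

200 in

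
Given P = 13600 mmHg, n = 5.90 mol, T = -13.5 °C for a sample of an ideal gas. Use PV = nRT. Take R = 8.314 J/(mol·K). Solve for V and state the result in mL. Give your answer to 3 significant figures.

From the ideal-gas law: V = nRT/P.
P = 13600 mmHg = 1.813×10^6 Pa; n = 5.90 mol; T = -13.5 °C = 259.6 K; R = 8.314 J/(mol·K).
V = 0.007024 m³
0.007024 m³ × (1 mL / 1.000×10^-6 m³) = 7024 mL

7020 mL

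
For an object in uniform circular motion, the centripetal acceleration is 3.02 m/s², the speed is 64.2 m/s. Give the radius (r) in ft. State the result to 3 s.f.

4480 ft

Rearranging a = v²/r for r: r = v²/a.
a = 3.02 m/s²; v = 64.2 m/s.
r = 1365 m
1365 m × (1 ft / 0.3048 m) = 4478 ft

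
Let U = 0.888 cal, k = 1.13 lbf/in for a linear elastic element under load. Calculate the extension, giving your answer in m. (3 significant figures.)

0.194 m

Solving U = ½k·x² for x: x = √(2U/k).
U = 0.888 cal = 3.715 J; k = 1.13 lbf/in = 197.9 N/m.
x = 0.1938 m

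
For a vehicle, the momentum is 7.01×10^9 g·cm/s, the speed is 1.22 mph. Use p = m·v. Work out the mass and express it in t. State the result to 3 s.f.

129 t

Solving p = m·v for m: m = p/v.
p = 7.01×10^9 g·cm/s = 70100 kg·m/s; v = 1.22 mph = 0.5454 m/s.
m = 1.285×10^5 kg
1.285×10^5 kg × (1 t / 1000 kg) = 128.5 t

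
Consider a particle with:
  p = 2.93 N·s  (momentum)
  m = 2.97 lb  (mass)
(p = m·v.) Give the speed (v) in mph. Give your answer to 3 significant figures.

Rearranging: v = p/m.
p = 2.93 N·s = 2.930 kg·m/s; m = 2.97 lb = 1.347 kg.
v = 2.175 m/s
2.175 m/s × (1 mph / 0.4470 m/s) = 4.865 mph

4.87 mph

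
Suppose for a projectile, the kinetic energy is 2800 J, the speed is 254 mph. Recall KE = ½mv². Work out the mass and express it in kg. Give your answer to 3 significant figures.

0.434 kg

Rearranging KE = ½mv² for m: m = 2·KE/v².
KE = 2800 J; v = 254 mph = 113.5 m/s.
m = 0.4343 kg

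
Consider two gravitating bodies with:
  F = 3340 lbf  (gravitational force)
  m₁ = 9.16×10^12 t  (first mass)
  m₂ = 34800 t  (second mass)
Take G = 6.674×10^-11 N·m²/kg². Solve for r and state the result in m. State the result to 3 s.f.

37800 m

Rearranging F = G·m₁·m₂/r² for r: r = √(G·m₁m₂/F).
F = 3340 lbf = 14857 N; m₁ = 9.16×10^12 t = 9.160×10^15 kg; m₂ = 34800 t = 3.480×10^7 kg; G = 6.674×10^-11 N·m²/kg².
r = 37841 m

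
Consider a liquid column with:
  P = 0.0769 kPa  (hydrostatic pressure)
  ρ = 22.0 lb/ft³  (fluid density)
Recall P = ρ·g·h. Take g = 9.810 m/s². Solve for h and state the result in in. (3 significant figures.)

Rearranging: h = P/(ρ·g).
P = 0.0769 kPa = 76.90 Pa; ρ = 22.0 lb/ft³ = 352.4 kg/m³; g = 9.810 m/s².
h = 0.02224 m
0.02224 m × (1 in / 0.02540 m) = 0.8757 in

0.876 in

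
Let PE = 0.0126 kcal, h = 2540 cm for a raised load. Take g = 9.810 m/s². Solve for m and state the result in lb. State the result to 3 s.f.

Rearranging: m = PE/(g·h).
PE = 0.0126 kcal = 52.72 J; h = 2540 cm = 25.40 m; g = 9.810 m/s².
m = 0.2116 kg
0.2116 kg × (1 lb / 0.4536 kg) = 0.4664 lb

0.466 lb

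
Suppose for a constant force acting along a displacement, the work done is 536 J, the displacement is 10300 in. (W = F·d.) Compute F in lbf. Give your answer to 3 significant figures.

0.461 lbf

Solving W = F·d for F: F = W/d.
W = 536 J; d = 10300 in = 261.6 m.
F = 2.049 N
2.049 N × (1 lbf / 4.448 N) = 0.4606 lbf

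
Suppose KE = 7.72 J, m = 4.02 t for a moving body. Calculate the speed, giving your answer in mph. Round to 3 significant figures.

Rearranging KE = ½mv² for v: v = √(2·KE/m).
KE = 7.72 J; m = 4.02 t = 4020 kg.
v = 0.06197 m/s
0.06197 m/s × (1 mph / 0.4470 m/s) = 0.1386 mph

0.139 mph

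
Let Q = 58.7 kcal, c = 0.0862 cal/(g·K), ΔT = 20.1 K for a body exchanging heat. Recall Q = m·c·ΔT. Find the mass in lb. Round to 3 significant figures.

74.7 lb

Rearranging: m = Q/(c·ΔT).
Q = 58.7 kcal = 2.456×10^5 J; c = 0.0862 cal/(g·K) = 360.7 J/(kg·K); ΔT = 20.1 K.
m = 33.88 kg
33.88 kg × (1 lb / 0.4536 kg) = 74.69 lb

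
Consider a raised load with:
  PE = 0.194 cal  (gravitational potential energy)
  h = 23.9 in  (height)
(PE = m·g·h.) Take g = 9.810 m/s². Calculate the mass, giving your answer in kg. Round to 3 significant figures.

Solving PE = m·g·h for m: m = PE/(g·h).
PE = 0.194 cal = 0.8117 J; h = 23.9 in = 0.6071 m; g = 9.810 m/s².
m = 0.1363 kg

0.136 kg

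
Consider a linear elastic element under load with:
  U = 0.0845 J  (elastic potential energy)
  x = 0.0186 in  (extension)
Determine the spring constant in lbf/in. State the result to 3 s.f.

Rearranging: k = 2U/x².
U = 0.0845 J; x = 0.0186 in = 4.724×10^-4 m.
k = 7.572×10^5 N/m
7.572×10^5 N/m × (1 lbf/in / 175.1 N/m) = 4324 lbf/in

4320 lbf/in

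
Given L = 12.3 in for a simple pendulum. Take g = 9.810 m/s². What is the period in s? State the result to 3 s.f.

T is given directly by: T = 2π√(L/g).
L = 12.3 in = 0.3124 m; g = 9.810 m/s².
T = 1.121 s

1.12 s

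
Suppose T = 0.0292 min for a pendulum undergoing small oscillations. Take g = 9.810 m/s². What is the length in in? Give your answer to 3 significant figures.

30.0 in

Rearranging: L = g·(T/2π)².
T = 0.0292 min = 1.752 s; g = 9.810 m/s².
L = 0.7627 m
0.7627 m × (1 in / 0.02540 m) = 30.03 in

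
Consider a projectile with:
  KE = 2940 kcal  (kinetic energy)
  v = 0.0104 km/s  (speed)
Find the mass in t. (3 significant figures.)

Rearranging: m = 2·KE/v².
KE = 2940 kcal = 1.230×10^7 J; v = 0.0104 km/s = 10.40 m/s.
m = 2.275×10^5 kg
2.275×10^5 kg × (1 t / 1000 kg) = 227.5 t

227 t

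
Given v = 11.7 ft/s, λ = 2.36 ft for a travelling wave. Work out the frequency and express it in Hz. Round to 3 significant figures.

Rearranging v = f·λ for f: f = v/λ.
v = 11.7 ft/s = 3.566 m/s; λ = 2.36 ft = 0.7193 m.
f = 4.958 Hz

4.96 Hz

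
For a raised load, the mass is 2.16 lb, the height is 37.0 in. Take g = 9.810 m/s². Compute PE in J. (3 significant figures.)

Directly: PE = mgh.
m = 2.16 lb = 0.9798 kg; h = 37.0 in = 0.9398 m; g = 9.810 m/s².
PE = 9.033 J

9.03 J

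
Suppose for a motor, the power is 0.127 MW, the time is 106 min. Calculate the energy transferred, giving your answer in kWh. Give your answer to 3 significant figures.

Rearranging P = W/t for W: W = P·t.
P = 0.127 MW = 1.270×10^5 W; t = 106 min = 6360 s.
W = 8.077×10^8 J
8.077×10^8 J × (1 kWh / 3.600×10^6 J) = 224.4 kWh

224 kWh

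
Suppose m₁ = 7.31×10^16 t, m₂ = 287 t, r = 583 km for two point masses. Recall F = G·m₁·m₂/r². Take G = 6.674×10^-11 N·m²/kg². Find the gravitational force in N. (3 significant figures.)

4120 N

F is given directly by: F = Gm₁m₂/r².
m₁ = 7.31×10^16 t = 7.310×10^19 kg; m₂ = 287 t = 2.870×10^5 kg; r = 583 km = 5.830×10^5 m; G = 6.674×10^-11 N·m²/kg².
F = 4120 N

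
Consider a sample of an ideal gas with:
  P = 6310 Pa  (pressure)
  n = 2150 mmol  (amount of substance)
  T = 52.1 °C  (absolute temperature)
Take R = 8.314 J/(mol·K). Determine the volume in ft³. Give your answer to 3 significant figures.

32.5 ft³

Rearranging: V = nRT/P.
P = 6310 Pa; n = 2150 mmol = 2.150 mol; T = 52.1 °C = 325.2 K; R = 8.314 J/(mol·K).
V = 0.9214 m³
0.9214 m³ × (1 ft³ / 0.02832 m³) = 32.54 ft³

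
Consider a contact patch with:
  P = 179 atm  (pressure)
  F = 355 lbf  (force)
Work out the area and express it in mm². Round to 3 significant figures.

Rearranging P = F/A for A: A = F/P.
P = 179 atm = 1.814×10^7 Pa; F = 355 lbf = 1579 N.
A = 8.707×10^-5 m²
8.707×10^-5 m² × (1 mm² / 1.000×10^-6 m²) = 87.07 mm²

87.1 mm²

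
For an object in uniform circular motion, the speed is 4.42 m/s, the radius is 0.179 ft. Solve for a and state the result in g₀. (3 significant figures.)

36.5 g₀

a is given directly by: a = v²/r.
v = 4.42 m/s; r = 0.179 ft = 0.05456 m.
a = 358.1 m/s²
358.1 m/s² × (1 g₀ / 9.807 m/s²) = 36.51 g₀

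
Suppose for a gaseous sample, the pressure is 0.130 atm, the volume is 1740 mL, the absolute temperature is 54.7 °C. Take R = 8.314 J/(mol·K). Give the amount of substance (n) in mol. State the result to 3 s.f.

0.00841 mol

Rearranging PV = nRT for n: n = PV/(RT).
P = 0.130 atm = 13172 Pa; V = 1740 mL = 0.001740 m³; T = 54.7 °C = 327.8 K; R = 8.314 J/(mol·K).
n = 0.008409 mol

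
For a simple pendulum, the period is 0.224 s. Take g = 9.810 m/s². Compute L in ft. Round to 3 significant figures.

Rearranging: L = g·(T/2π)².
T = 0.224 s; g = 9.810 m/s².
L = 0.01247 m
0.01247 m × (1 ft / 0.3048 m) = 0.04091 ft

0.0409 ft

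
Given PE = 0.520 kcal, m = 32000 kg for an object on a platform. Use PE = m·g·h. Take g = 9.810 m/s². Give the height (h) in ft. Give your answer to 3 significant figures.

0.0227 ft

Solving PE = m·g·h for h: h = PE/(m·g).
PE = 0.520 kcal = 2176 J; m = 32000 kg; g = 9.810 m/s².
h = 0.006931 m
0.006931 m × (1 ft / 0.3048 m) = 0.02274 ft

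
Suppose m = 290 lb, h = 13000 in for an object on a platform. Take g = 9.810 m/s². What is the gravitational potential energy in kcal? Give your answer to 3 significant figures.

102 kcal

PE is given directly by: PE = mgh.
m = 290 lb = 131.5 kg; h = 13000 in = 330.2 m; g = 9.810 m/s².
PE = 4.261×10^5 J
4.261×10^5 J × (1 kcal / 4184 J) = 101.8 kcal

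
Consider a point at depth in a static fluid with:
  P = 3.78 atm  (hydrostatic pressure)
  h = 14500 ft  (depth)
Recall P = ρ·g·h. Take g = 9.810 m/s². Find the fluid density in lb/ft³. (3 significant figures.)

0.551 lb/ft³

Rearranging: ρ = P/(g·h).
P = 3.78 atm = 3.830×10^5 Pa; h = 14500 ft = 4420 m; g = 9.810 m/s².
ρ = 8.834 kg/m³
8.834 kg/m³ × (1 lb/ft³ / 16.02 kg/m³) = 0.5515 lb/ft³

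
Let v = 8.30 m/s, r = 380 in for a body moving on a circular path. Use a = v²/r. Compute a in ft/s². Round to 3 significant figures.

23.4 ft/s²

Directly: a = v²/r.
v = 8.30 m/s; r = 380 in = 9.652 m.
a = 7.137 m/s²
7.137 m/s² × (1 ft/s² / 0.3048 m/s²) = 23.42 ft/s²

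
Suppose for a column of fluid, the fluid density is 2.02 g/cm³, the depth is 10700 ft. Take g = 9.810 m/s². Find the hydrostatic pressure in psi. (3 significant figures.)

P is given directly by: P = ρgh.
ρ = 2.02 g/cm³ = 2020 kg/m³; h = 10700 ft = 3261 m; g = 9.810 m/s².
P = 6.463×10^7 Pa
6.463×10^7 Pa × (1 psi / 6895 Pa) = 9373 psi

9370 psi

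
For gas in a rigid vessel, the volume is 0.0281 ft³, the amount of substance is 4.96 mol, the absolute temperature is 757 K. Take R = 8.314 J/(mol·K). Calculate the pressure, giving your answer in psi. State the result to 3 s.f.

P is given directly by: P = nRT/V.
V = 0.0281 ft³ = 7.957×10^-4 m³; n = 4.96 mol; T = 757 K; R = 8.314 J/(mol·K).
P = 3.923×10^7 Pa
3.923×10^7 Pa × (1 psi / 6895 Pa) = 5690 psi

5690 psi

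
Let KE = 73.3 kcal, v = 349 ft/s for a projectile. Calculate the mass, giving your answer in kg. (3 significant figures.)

Solving KE = ½mv² for m: m = 2·KE/v².
KE = 73.3 kcal = 3.067×10^5 J; v = 349 ft/s = 106.4 m/s.
m = 54.21 kg

54.2 kg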